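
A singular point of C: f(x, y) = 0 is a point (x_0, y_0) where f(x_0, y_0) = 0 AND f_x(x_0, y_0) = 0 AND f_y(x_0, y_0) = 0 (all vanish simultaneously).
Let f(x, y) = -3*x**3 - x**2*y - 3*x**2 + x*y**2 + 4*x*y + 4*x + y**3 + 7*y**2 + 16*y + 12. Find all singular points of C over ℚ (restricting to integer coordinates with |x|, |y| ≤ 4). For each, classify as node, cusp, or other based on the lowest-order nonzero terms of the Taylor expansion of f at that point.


Singular points: {(0, -2)}; classification: node.

Compute partial derivatives:
  f_x = -9*x**2 - 2*x*y - 6*x + y**2 + 4*y + 4.
  f_y = -x**2 + 2*x*y + 4*x + 3*y**2 + 14*y + 16.
Scan x_0 ∈ {−4, ..., 4}. For each x_0, f_y(x_0, y) is a polynomial in y; find its integer roots y ∈ {−4, ..., 4}, then test f_x and f at those candidates.
  x = -4: f_y(-4, y) = 3*y**2 + 6*y - 16; no integer root y with |y| ≤ 4.
  x = -3: f_y(-3, y) = 3*y**2 + 8*y - 5; no integer root y with |y| ≤ 4.
  x = -2: f_y(-2, y) = 3*y**2 + 10*y + 4; no integer root y with |y| ≤ 4.
  x = -1: f_y(-1, y) = 3*y**2 + 12*y + 11; no integer root y with |y| ≤ 4.
  x = 0: f_y(0, y) = 3*y**2 + 14*y + 16; vanishes at y ∈ {-2}. (0, -2): f_x = 0, f = 0 — SINGULAR.
  x = 1: f_y(1, y) = 3*y**2 + 16*y + 19; no integer root y with |y| ≤ 4.
  x = 2: f_y(2, y) = 3*y**2 + 18*y + 20; no integer root y with |y| ≤ 4.
  x = 3: f_y(3, y) = 3*y**2 + 20*y + 19; no integer root y with |y| ≤ 4.
  x = 4: f_y(4, y) = 3*y**2 + 22*y + 16; no integer root y with |y| ≤ 4.
Only singular point on the grid: (0, -2).
Classify: substitute x = 0 + u, y = -2 + v and expand: f = -3*u**3 - u**2*v - u**2 + u*v**2 + v**3 + v**2.
No constant or linear terms (consistent with a singular point). Quadratic part: -u**2 + v**2. Cubic part: -3*u**3 - u**2*v + u*v**2 + v**3.
The quadratic part v**2 - u**2 = (v − u)(v + u) splits into two distinct linear factors, so there are two distinct tangent lines y − -2 = ±(x − 0) — this is a node (ordinary double point).
Classification: node.


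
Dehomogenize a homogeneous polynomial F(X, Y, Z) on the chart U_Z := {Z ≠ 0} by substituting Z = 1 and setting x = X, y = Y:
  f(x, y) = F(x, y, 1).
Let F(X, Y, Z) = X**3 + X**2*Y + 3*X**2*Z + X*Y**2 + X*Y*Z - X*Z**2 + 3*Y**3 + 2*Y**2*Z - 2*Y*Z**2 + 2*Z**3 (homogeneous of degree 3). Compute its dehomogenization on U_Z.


f(x, y) = x**3 + x**2*y + 3*x**2 + x*y**2 + x*y - x + 3*y**3 + 2*y**2 - 2*y + 2

On U_Z we set Z = 1. Each monomial c·X^i·Y^j·Z^k in F becomes c·x^i·y^j·1^k = c·x^i·y^j.
Substituting Z = 1: F(X, Y, 1) = x**3 + x**2*y + 3*x**2 + x*y**2 + x*y - x + 3*y**3 + 2*y**2 - 2*y + 2.
Note: deg(f) ≤ deg(F) = 3; strict inequality happens when F is divisible by Z (lost terms).


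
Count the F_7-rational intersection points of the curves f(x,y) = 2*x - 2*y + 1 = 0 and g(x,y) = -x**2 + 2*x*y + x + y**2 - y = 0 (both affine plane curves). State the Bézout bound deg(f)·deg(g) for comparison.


Common zeros: ∅; count = 0; Bézout bound = 2.

deg(f) = 1, deg(g) = 2, so Bézout bound = 2.
Scan x ∈ F_7. For each x, list the y ∈ F_7 with f(x, y) ≡ 0 and those with g(x, y) ≡ 0 (mod 7); the common zeros in that column are the intersection.
  x = 0: f ≡ 0 at y ∈ {4}; g ≡ 0 at y ∈ {0, 1}; common: ∅.
  x = 1: f ≡ 0 at y ∈ {5}; g ≡ 0 at y ∈ {0, 6}; common: ∅.
  x = 2: f ≡ 0 at y ∈ {6}; g ≡ 0 at y ∈ ∅; common: ∅.
  x = 3: f ≡ 0 at y ∈ {0}; g ≡ 0 at y ∈ {1}; common: ∅.
  x = 4: f ≡ 0 at y ∈ {1}; g ≡ 0 at y ∈ ∅; common: ∅.
  x = 5: f ≡ 0 at y ∈ {2}; g ≡ 0 at y ∈ {6}; common: ∅.
  x = 6: f ≡ 0 at y ∈ {3}; g ≡ 0 at y ∈ ∅; common: ∅.
Collecting: common zeros = ∅, so the count is 0.
Comparison with the Bézout bound: 0 ≤ 2 = deg(f)·deg(g), as expected for curves with no common component (the affine F_7-count falls short of the bound because intersections may lie at infinity, over extension fields, or carry multiplicity).


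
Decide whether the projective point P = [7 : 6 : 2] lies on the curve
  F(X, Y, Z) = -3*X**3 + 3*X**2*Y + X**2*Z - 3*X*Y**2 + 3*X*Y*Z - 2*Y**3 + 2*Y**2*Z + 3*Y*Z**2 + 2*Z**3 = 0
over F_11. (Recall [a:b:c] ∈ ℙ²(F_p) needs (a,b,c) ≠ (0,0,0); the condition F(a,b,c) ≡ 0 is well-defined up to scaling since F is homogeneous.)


F(7,6,2) ≡ 6 (mod 11); P is NOT on the curve.

Evaluate F(7, 6, 2) term-by-term (mod 11).
  -3*X**3 ↦ -3·343·1·1 = -1029
  3*X**2*Y ↦ 3·49·6·1 = 882
  X**2*Z ↦ 1·49·1·2 = 98
  -3*X*Y**2 ↦ -3·7·36·1 = -756
  3*X*Y*Z ↦ 3·7·6·2 = 252
  -2*Y**3 ↦ -2·1·216·1 = -432
  2*Y**2*Z ↦ 2·1·36·2 = 144
  3*Y*Z**2 ↦ 3·1·6·4 = 72
  2*Z**3 ↦ 2·1·1·8 = 16
Sum: F(7, 6, 2) = (-1029) + (882) + (98) + (-756) + (252) + (-432) + (144) + (72) + (16) = -753.
Reducing mod 11: -753 ≡ 6 (mod 11).
Since F(a, b, c) ≡ 6 ≠ 0 (mod 11), P does NOT lie on the curve.


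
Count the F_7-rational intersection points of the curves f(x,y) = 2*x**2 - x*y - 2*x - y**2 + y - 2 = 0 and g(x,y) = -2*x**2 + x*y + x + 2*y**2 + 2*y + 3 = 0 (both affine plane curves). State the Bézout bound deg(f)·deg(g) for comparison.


Common zeros: ∅; count = 0; Bézout bound = 4.

deg(f) = 2, deg(g) = 2, so Bézout bound = 4.
Scan x ∈ F_7. For each x, list the y ∈ F_7 with f(x, y) ≡ 0 and those with g(x, y) ≡ 0 (mod 7); the common zeros in that column are the intersection.
  x = 0: f ≡ 0 at y ∈ {4}; g ≡ 0 at y ∈ {1, 5}; common: ∅.
  x = 1: f ≡ 0 at y ∈ ∅; g ≡ 0 at y ∈ {1}; common: ∅.
  x = 2: f ≡ 0 at y ∈ {1, 5}; g ≡ 0 at y ∈ ∅; common: ∅.
  x = 3: f ≡ 0 at y ∈ {1, 4}; g ≡ 0 at y ∈ {3, 5}; common: ∅.
  x = 4: f ≡ 0 at y ∈ ∅; g ≡ 0 at y ∈ ∅; common: ∅.
  x = 5: f ≡ 0 at y ∈ {5}; g ≡ 0 at y ∈ {0}; common: ∅.
  x = 6: f ≡ 0 at y ∈ ∅; g ≡ 0 at y ∈ {0, 3}; common: ∅.
Collecting: common zeros = ∅, so the count is 0.
Comparison with the Bézout bound: 0 ≤ 4 = deg(f)·deg(g), as expected for curves with no common component (the affine F_7-count falls short of the bound because intersections may lie at infinity, over extension fields, or carry multiplicity).


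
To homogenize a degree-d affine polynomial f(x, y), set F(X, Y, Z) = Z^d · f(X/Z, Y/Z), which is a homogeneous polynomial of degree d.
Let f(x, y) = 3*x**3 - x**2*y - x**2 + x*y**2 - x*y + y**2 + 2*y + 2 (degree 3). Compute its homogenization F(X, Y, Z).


F(X, Y, Z) = 3*X**3 - X**2*Y - X**2*Z + X*Y**2 - X*Y*Z + Y**2*Z + 2*Y*Z**2 + 2*Z**3

deg(f) = 3.
Substitute x = X/Z, y = Y/Z into f, then multiply by Z^3.
  monomial 3·x^3·y^0 ↦ 3·X^3·Y^0·Z^0.
  monomial -1·x^2·y^1 ↦ -1·X^2·Y^1·Z^0.
  monomial -1·x^2·y^0 ↦ -1·X^2·Y^0·Z^1.
  monomial 1·x^1·y^2 ↦ 1·X^1·Y^2·Z^0.
  monomial -1·x^1·y^1 ↦ -1·X^1·Y^1·Z^1.
  monomial 1·x^0·y^2 ↦ 1·X^0·Y^2·Z^1.
  monomial 2·x^0·y^1 ↦ 2·X^0·Y^1·Z^2.
  monomial 2·x^0·y^0 ↦ 2·X^0·Y^0·Z^3.
Collecting: F(X, Y, Z) = 3*X**3 - X**2*Y - X**2*Z + X*Y**2 - X*Y*Z + Y**2*Z + 2*Y*Z**2 + 2*Z**3.


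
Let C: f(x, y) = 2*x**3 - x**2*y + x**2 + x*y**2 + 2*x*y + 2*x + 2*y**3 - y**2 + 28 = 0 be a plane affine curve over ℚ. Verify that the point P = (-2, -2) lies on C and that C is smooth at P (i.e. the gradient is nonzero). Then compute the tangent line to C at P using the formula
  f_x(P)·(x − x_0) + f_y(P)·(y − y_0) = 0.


Tangent line at P: 14*x + 28*y + 84 = 0.

Step 1: f(-2, -2) = 0, so P lies on C.
Step 2: partial derivatives
  f_x(x, y) = 6*x**2 - 2*x*y + 2*x + y**2 + 2*y + 2, f_y(x, y) = -x**2 + 2*x*y + 2*x + 6*y**2 - 2*y.
  f_x(P) = 14, f_y(P) = 28 (gradient nonzero, so P is smooth).
Step 3: tangent line at P: 14·(x − -2) + 28·(y − -2) = 0.
Expanding: 14*x + 28*y + 84 = 0.


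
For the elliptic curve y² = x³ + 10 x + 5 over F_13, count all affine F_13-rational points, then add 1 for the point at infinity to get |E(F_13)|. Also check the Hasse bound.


Affine points = {(1, 4), (1, 9), (3, 6), (3, 7), (8, 5), (8, 8), (10, 0), (11, 4), (11, 9)}; affine count = 9; |E(F_13)| = 10.

Discriminant check: Δ ∝ 4a³ + 27b² = 4·10³ + 27·5² = 4·1000 + 27·25 ≡ 8 (mod 13). Nonzero ⇒ E is nonsingular.
For each x ∈ F_13, compute rhs = x³ + 10·x + 5 mod 13, then count y ∈ F_13 with y² ≡ rhs.
  x = 0: rhs = 5, matching y values: none (0 points).
  x = 1: rhs = 3, matching y values: 4, 9 (2 points).
  x = 2: rhs = 7, matching y values: none (0 points).
  x = 3: rhs = 10, matching y values: 6, 7 (2 points).
  x = 4: rhs = 5, matching y values: none (0 points).
  x = 5: rhs = 11, matching y values: none (0 points).
  x = 6: rhs = 8, matching y values: none (0 points).
  x = 7: rhs = 2, matching y values: none (0 points).
  x = 8: rhs = 12, matching y values: 5, 8 (2 points).
  x = 9: rhs = 5, matching y values: none (0 points).
  x = 10: rhs = 0, matching y values: 0 (1 points).
  x = 11: rhs = 3, matching y values: 4, 9 (2 points).
  x = 12: rhs = 7, matching y values: none (0 points).
Total affine count: 9.
Full point count |E(F_13)| = 9 + 1 = 10.
Hasse bound: |10 − (13+1)| = |-4| = 4 ≤ 2√13 ≈ 7.2111 ✓.


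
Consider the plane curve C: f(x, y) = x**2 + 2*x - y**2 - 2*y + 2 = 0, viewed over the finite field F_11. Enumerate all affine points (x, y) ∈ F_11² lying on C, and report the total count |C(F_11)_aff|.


Affine F_11-points: {(0, 4), (0, 5), (2, 10), (4, 3), (4, 6), (5, 3), (5, 6), (7, 10), (9, 4), (9, 5)}; count = 10.

For each of the 121 pairs (x, y) ∈ F_11², evaluate f(x, y) mod 11. Record the zeros.
  x = 0: [0↦2, 1↦10, 2↦5, 3↦9, 4↦0, 5↦0, 6↦9, 7↦5, 8↦10, 9↦2, 10↦3]  zeros at y ∈ {4, 5}
  x = 1: [0↦5, 1↦2, 2↦8, 3↦1, 4↦3, 5↦3, 6↦1, 7↦8, 8↦2, 9↦5, 10↦6]  zeros at y ∈ ∅
  x = 2: [0↦10, 1↦7, 2↦2, 3↦6, 4↦8, 5↦8, 6↦6, 7↦2, 8↦7, 9↦10, 10↦0]  zeros at y ∈ {10}
  x = 3: [0↦6, 1↦3, 2↦9, 3↦2, 4↦4, 5↦4, 6↦2, 7↦9, 8↦3, 9↦6, 10↦7]  zeros at y ∈ ∅
  x = 4: [0↦4, 1↦1, 2↦7, 3↦0, 4↦2, 5↦2, 6↦0, 7↦7, 8↦1, 9↦4, 10↦5]  zeros at y ∈ {3, 6}
  x = 5: [0↦4, 1↦1, 2↦7, 3↦0, 4↦2, 5↦2, 6↦0, 7↦7, 8↦1, 9↦4, 10↦5]  zeros at y ∈ {3, 6}
  x = 6: [0↦6, 1↦3, 2↦9, 3↦2, 4↦4, 5↦4, 6↦2, 7↦9, 8↦3, 9↦6, 10↦7]  zeros at y ∈ ∅
  x = 7: [0↦10, 1↦7, 2↦2, 3↦6, 4↦8, 5↦8, 6↦6, 7↦2, 8↦7, 9↦10, 10↦0]  zeros at y ∈ {10}
  x = 8: [0↦5, 1↦2, 2↦8, 3↦1, 4↦3, 5↦3, 6↦1, 7↦8, 8↦2, 9↦5, 10↦6]  zeros at y ∈ ∅
  x = 9: [0↦2, 1↦10, 2↦5, 3↦9, 4↦0, 5↦0, 6↦9, 7↦5, 8↦10, 9↦2, 10↦3]  zeros at y ∈ {4, 5}
  x = 10: [0↦1, 1↦9, 2↦4, 3↦8, 4↦10, 5↦10, 6↦8, 7↦4, 8↦9, 9↦1, 10↦2]  zeros at y ∈ ∅
Collecting zeros: affine points = {(0, 4), (0, 5), (2, 10), (4, 3), (4, 6), (5, 3), (5, 6), (7, 10), (9, 4), (9, 5)}.
Total count |C(F_11)_aff| = 10.


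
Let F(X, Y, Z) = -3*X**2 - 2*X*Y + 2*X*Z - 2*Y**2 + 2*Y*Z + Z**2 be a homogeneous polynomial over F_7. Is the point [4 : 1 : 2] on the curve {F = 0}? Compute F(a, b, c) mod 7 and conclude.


F(4,1,2) ≡ 1 (mod 7); P is NOT on the curve.

Evaluate F(4, 1, 2) term-by-term (mod 7).
  -3*X**2 ↦ -3·16·1·1 = -48
  -2*X*Y ↦ -2·4·1·1 = -8
  2*X*Z ↦ 2·4·1·2 = 16
  -2*Y**2 ↦ -2·1·1·1 = -2
  2*Y*Z ↦ 2·1·1·2 = 4
  Z**2 ↦ 1·1·1·4 = 4
Sum: F(4, 1, 2) = (-48) + (-8) + (16) + (-2) + (4) + (4) = -34.
Reducing mod 7: -34 ≡ 1 (mod 7).
Since F(a, b, c) ≡ 1 ≠ 0 (mod 7), P does NOT lie on the curve.


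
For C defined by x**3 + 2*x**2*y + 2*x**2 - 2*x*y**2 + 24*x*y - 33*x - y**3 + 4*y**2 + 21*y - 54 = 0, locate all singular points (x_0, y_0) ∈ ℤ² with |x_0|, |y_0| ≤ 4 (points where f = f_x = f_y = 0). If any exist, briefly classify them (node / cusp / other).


Singular points: {(-3, 3)}; classification: node.

Compute partial derivatives:
  f_x = 3*x**2 + 4*x*y + 4*x - 2*y**2 + 24*y - 33.
  f_y = 2*x**2 - 4*x*y + 24*x - 3*y**2 + 8*y + 21.
Scan x_0 ∈ {−4, ..., 4}. For each x_0, f_y(x_0, y) is a polynomial in y; find its integer roots y ∈ {−4, ..., 4}, then test f_x and f at those candidates.
  x = -4: f_y(-4, y) = -3*y**2 + 24*y - 43; no integer root y with |y| ≤ 4.
  x = -3: f_y(-3, y) = -3*y**2 + 20*y - 33; vanishes at y ∈ {3}. (-3, 3): f_x = 0, f = 0 — SINGULAR.
  x = -2: f_y(-2, y) = -3*y**2 + 16*y - 19; no integer root y with |y| ≤ 4.
  x = -1: f_y(-1, y) = -3*y**2 + 12*y - 1; no integer root y with |y| ≤ 4.
  x = 0: f_y(0, y) = -3*y**2 + 8*y + 21; no integer root y with |y| ≤ 4.
  x = 1: f_y(1, y) = -3*y**2 + 4*y + 47; no integer root y with |y| ≤ 4.
  x = 2: f_y(2, y) = 77 - 3*y**2; no integer root y with |y| ≤ 4.
  x = 3: f_y(3, y) = -3*y**2 - 4*y + 111; no integer root y with |y| ≤ 4.
  x = 4: f_y(4, y) = -3*y**2 - 8*y + 149; no integer root y with |y| ≤ 4.
Only singular point on the grid: (-3, 3).
Classify: substitute x = -3 + u, y = 3 + v and expand: f = u**3 + 2*u**2*v - u**2 - 2*u*v**2 - v**3 + v**2.
No constant or linear terms (consistent with a singular point). Quadratic part: -u**2 + v**2. Cubic part: u**3 + 2*u**2*v - 2*u*v**2 - v**3.
The quadratic part v**2 - u**2 = (v − u)(v + u) splits into two distinct linear factors, so there are two distinct tangent lines y − 3 = ±(x − -3) — this is a node (ordinary double point).
Classification: node.


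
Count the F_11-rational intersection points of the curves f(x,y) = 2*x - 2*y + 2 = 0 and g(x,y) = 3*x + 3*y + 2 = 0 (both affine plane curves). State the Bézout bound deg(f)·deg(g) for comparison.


Common zeros: {(1, 2)}; count = 1; Bézout bound = 1.

deg(f) = 1, deg(g) = 1, so Bézout bound = 1.
Scan x ∈ F_11. For each x, list the y ∈ F_11 with f(x, y) ≡ 0 and those with g(x, y) ≡ 0 (mod 11); the common zeros in that column are the intersection.
  x = 0: f ≡ 0 at y ∈ {1}; g ≡ 0 at y ∈ {3}; common: ∅.
  x = 1: f ≡ 0 at y ∈ {2}; g ≡ 0 at y ∈ {2}; common: {2}.
  x = 2: f ≡ 0 at y ∈ {3}; g ≡ 0 at y ∈ {1}; common: ∅.
  x = 3: f ≡ 0 at y ∈ {4}; g ≡ 0 at y ∈ {0}; common: ∅.
  x = 4: f ≡ 0 at y ∈ {5}; g ≡ 0 at y ∈ {10}; common: ∅.
  x = 5: f ≡ 0 at y ∈ {6}; g ≡ 0 at y ∈ {9}; common: ∅.
  x = 6: f ≡ 0 at y ∈ {7}; g ≡ 0 at y ∈ {8}; common: ∅.
  x = 7: f ≡ 0 at y ∈ {8}; g ≡ 0 at y ∈ {7}; common: ∅.
  x = 8: f ≡ 0 at y ∈ {9}; g ≡ 0 at y ∈ {6}; common: ∅.
  x = 9: f ≡ 0 at y ∈ {10}; g ≡ 0 at y ∈ {5}; common: ∅.
  x = 10: f ≡ 0 at y ∈ {0}; g ≡ 0 at y ∈ {4}; common: ∅.
Collecting: common zeros = {(1, 2)}, so the count is 1.
Comparison with the Bézout bound: 1 ≤ 1 = deg(f)·deg(g), as expected for curves with no common component (the bound is attained).


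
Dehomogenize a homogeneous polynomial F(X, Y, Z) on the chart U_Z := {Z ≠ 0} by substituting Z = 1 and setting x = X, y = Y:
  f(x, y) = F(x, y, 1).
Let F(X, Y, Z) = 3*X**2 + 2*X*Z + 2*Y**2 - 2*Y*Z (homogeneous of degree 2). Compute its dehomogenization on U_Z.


f(x, y) = 3*x**2 + 2*x + 2*y**2 - 2*y

On U_Z we set Z = 1. Each monomial c·X^i·Y^j·Z^k in F becomes c·x^i·y^j·1^k = c·x^i·y^j.
Substituting Z = 1: F(X, Y, 1) = 3*x**2 + 2*x + 2*y**2 - 2*y.
Note: deg(f) ≤ deg(F) = 2; strict inequality happens when F is divisible by Z (lost terms).


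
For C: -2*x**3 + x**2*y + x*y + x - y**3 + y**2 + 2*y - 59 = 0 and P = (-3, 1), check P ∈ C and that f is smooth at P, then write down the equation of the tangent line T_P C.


Tangent line at P: -58*x + 7*y - 181 = 0.

Step 1: f(-3, 1) = 0, so P lies on C.
Step 2: partial derivatives
  f_x(x, y) = -6*x**2 + 2*x*y + y + 1, f_y(x, y) = x**2 + x - 3*y**2 + 2*y + 2.
  f_x(P) = -58, f_y(P) = 7 (gradient nonzero, so P is smooth).
Step 3: tangent line at P: -58·(x − -3) + 7·(y − 1) = 0.
Expanding: -58*x + 7*y - 181 = 0.


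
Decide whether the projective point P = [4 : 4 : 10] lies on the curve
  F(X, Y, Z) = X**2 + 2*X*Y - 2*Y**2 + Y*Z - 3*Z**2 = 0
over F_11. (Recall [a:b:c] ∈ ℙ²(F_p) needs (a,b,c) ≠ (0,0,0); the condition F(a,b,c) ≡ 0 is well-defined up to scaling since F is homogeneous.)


F(4,4,10) ≡ 9 (mod 11); P is NOT on the curve.

Evaluate F(4, 4, 10) term-by-term (mod 11).
  X**2 ↦ 1·16·1·1 = 16
  2*X*Y ↦ 2·4·4·1 = 32
  -2*Y**2 ↦ -2·1·16·1 = -32
  Y*Z ↦ 1·1·4·10 = 40
  -3*Z**2 ↦ -3·1·1·100 = -300
Sum: F(4, 4, 10) = (16) + (32) + (-32) + (40) + (-300) = -244.
Reducing mod 11: -244 ≡ 9 (mod 11).
Since F(a, b, c) ≡ 9 ≠ 0 (mod 11), P does NOT lie on the curve.


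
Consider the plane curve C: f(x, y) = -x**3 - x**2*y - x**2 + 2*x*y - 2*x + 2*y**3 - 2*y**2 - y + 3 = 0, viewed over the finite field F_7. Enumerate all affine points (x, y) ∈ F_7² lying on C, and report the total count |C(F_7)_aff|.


Affine F_7-points: {(0, 6), (1, 2), (1, 3), (2, 1), (2, 2), (2, 5), (4, 5)}; count = 7.

For each of the 49 pairs (x, y) ∈ F_7², evaluate f(x, y) mod 7. Record the zeros.
  x = 0: [0↦3, 1↦2, 2↦2, 3↦1, 4↦4, 5↦2, 6↦0]  zeros at y ∈ {6}
  x = 1: [0↦6, 1↦6, 2↦0, 3↦0, 4↦4, 5↦3, 6↦2]  zeros at y ∈ {2, 3}
  x = 2: [0↦1, 1↦0, 2↦0, 3↦6, 4↦2, 5↦0, 6↦5]  zeros at y ∈ {1, 2, 5}
  x = 3: [0↦3, 1↦6, 2↦3, 3↦6, 4↦6, 5↦1, 6↦3]  zeros at y ∈ ∅
  x = 4: [0↦6, 1↦4, 2↦3, 3↦1, 4↦3, 5↦0, 6↦4]  zeros at y ∈ {5}
  x = 5: [0↦4, 1↦2, 2↦1, 3↦6, 4↦1, 5↦5, 6↦2]  zeros at y ∈ ∅
  x = 6: [0↦5, 1↦1, 2↦5, 3↦1, 4↦1, 5↦3, 6↦5]  zeros at y ∈ ∅
Collecting zeros: affine points = {(0, 6), (1, 2), (1, 3), (2, 1), (2, 2), (2, 5), (4, 5)}.
Total count |C(F_7)_aff| = 7.


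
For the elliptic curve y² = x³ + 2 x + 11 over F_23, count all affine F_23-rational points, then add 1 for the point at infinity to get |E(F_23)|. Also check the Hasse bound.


Affine points = {(2, 0), (5, 10), (5, 13), (6, 3), (6, 20), (7, 0), (13, 7), (13, 16), (14, 0), (15, 9), (15, 14), (17, 6), (17, 17), (19, 10), (19, 13), (20, 1), (20, 22), (22, 10), (22, 13)}; affine count = 19; |E(F_23)| = 20.

Discriminant check: Δ ∝ 4a³ + 27b² = 4·2³ + 27·11² = 4·8 + 27·121 ≡ 10 (mod 23). Nonzero ⇒ E is nonsingular.
For each x ∈ F_23, compute rhs = x³ + 2·x + 11 mod 23, then count y ∈ F_23 with y² ≡ rhs.
  x = 0: rhs = 11, matching y values: none (0 points).
  x = 1: rhs = 14, matching y values: none (0 points).
  x = 2: rhs = 0, matching y values: 0 (1 points).
  x = 3: rhs = 21, matching y values: none (0 points).
  x = 4: rhs = 14, matching y values: none (0 points).
  x = 5: rhs = 8, matching y values: 10, 13 (2 points).
  x = 6: rhs = 9, matching y values: 3, 20 (2 points).
  x = 7: rhs = 0, matching y values: 0 (1 points).
  x = 8: rhs = 10, matching y values: none (0 points).
  x = 9: rhs = 22, matching y values: none (0 points).
  x = 10: rhs = 19, matching y values: none (0 points).
  x = 11: rhs = 7, matching y values: none (0 points).
  x = 12: rhs = 15, matching y values: none (0 points).
  x = 13: rhs = 3, matching y values: 7, 16 (2 points).
  x = 14: rhs = 0, matching y values: 0 (1 points).
  x = 15: rhs = 12, matching y values: 9, 14 (2 points).
  x = 16: rhs = 22, matching y values: none (0 points).
  x = 17: rhs = 13, matching y values: 6, 17 (2 points).
  x = 18: rhs = 14, matching y values: none (0 points).
  x = 19: rhs = 8, matching y values: 10, 13 (2 points).
  x = 20: rhs = 1, matching y values: 1, 22 (2 points).
  x = 21: rhs = 22, matching y values: none (0 points).
  x = 22: rhs = 8, matching y values: 10, 13 (2 points).
Total affine count: 19.
Full point count |E(F_23)| = 19 + 1 = 20.
Hasse bound: |20 − (23+1)| = |-4| = 4 ≤ 2√23 ≈ 9.5917 ✓.


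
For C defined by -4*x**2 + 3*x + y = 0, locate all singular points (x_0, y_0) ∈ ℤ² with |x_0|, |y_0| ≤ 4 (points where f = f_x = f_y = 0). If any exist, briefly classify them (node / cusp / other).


No singular points in the scanned grid; C is smooth there.

Compute partial derivatives:
  f_x = 3 - 8*x.
  f_y = 1.
f_y = 1 is a nonzero constant, so f_y never vanishes: no point (x, y) can satisfy f = f_x = f_y = 0. In particular no (x, y) ∈ {−4, ..., 4}² is singular; the curve is smooth.


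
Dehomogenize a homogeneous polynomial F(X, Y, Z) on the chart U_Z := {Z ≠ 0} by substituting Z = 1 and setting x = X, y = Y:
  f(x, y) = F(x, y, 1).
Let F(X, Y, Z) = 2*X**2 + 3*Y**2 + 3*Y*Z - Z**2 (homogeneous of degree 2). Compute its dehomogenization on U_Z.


f(x, y) = 2*x**2 + 3*y**2 + 3*y - 1

On U_Z we set Z = 1. Each monomial c·X^i·Y^j·Z^k in F becomes c·x^i·y^j·1^k = c·x^i·y^j.
Substituting Z = 1: F(X, Y, 1) = 2*x**2 + 3*y**2 + 3*y - 1.
Note: deg(f) ≤ deg(F) = 2; strict inequality happens when F is divisible by Z (lost terms).


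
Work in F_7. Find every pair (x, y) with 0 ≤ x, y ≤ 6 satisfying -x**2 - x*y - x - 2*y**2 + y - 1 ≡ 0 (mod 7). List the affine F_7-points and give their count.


Affine F_7-points: {(0, 2), (1, 3), (1, 4), (2, 0), (2, 3), (4, 0), (4, 2)}; count = 7.

For each of the 49 pairs (x, y) ∈ F_7², evaluate f(x, y) mod 7. Record the zeros.
  x = 0: [0↦6, 1↦5, 2↦0, 3↦5, 4↦6, 5↦3, 6↦3]  zeros at y ∈ {2}
  x = 1: [0↦4, 1↦2, 2↦3, 3↦0, 4↦0, 5↦3, 6↦2]  zeros at y ∈ {3, 4}
  x = 2: [0↦0, 1↦4, 2↦4, 3↦0, 4↦6, 5↦1, 6↦6]  zeros at y ∈ {0, 3}
  x = 3: [0↦1, 1↦4, 2↦3, 3↦5, 4↦3, 5↦4, 6↦1]  zeros at y ∈ ∅
  x = 4: [0↦0, 1↦2, 2↦0, 3↦1, 4↦5, 5↦5, 6↦1]  zeros at y ∈ {0, 2}
  x = 5: [0↦4, 1↦5, 2↦2, 3↦2, 4↦5, 5↦4, 6↦6]  zeros at y ∈ ∅
  x = 6: [0↦6, 1↦6, 2↦2, 3↦1, 4↦3, 5↦1, 6↦2]  zeros at y ∈ ∅
Collecting zeros: affine points = {(0, 2), (1, 3), (1, 4), (2, 0), (2, 3), (4, 0), (4, 2)}.
Total count |C(F_7)_aff| = 7.


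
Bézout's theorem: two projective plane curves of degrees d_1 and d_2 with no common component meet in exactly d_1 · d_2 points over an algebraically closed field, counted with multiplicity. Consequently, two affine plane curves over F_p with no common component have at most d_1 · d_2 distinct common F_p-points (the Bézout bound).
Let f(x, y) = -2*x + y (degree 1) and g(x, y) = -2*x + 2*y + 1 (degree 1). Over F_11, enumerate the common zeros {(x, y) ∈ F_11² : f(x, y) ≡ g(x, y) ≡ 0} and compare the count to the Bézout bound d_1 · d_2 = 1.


Common zeros: {(5, 10)}; count = 1; Bézout bound = 1.

deg(f) = 1, deg(g) = 1, so Bézout bound = 1.
Scan x ∈ F_11. For each x, list the y ∈ F_11 with f(x, y) ≡ 0 and those with g(x, y) ≡ 0 (mod 11); the common zeros in that column are the intersection.
  x = 0: f ≡ 0 at y ∈ {0}; g ≡ 0 at y ∈ {5}; common: ∅.
  x = 1: f ≡ 0 at y ∈ {2}; g ≡ 0 at y ∈ {6}; common: ∅.
  x = 2: f ≡ 0 at y ∈ {4}; g ≡ 0 at y ∈ {7}; common: ∅.
  x = 3: f ≡ 0 at y ∈ {6}; g ≡ 0 at y ∈ {8}; common: ∅.
  x = 4: f ≡ 0 at y ∈ {8}; g ≡ 0 at y ∈ {9}; common: ∅.
  x = 5: f ≡ 0 at y ∈ {10}; g ≡ 0 at y ∈ {10}; common: {10}.
  x = 6: f ≡ 0 at y ∈ {1}; g ≡ 0 at y ∈ {0}; common: ∅.
  x = 7: f ≡ 0 at y ∈ {3}; g ≡ 0 at y ∈ {1}; common: ∅.
  x = 8: f ≡ 0 at y ∈ {5}; g ≡ 0 at y ∈ {2}; common: ∅.
  x = 9: f ≡ 0 at y ∈ {7}; g ≡ 0 at y ∈ {3}; common: ∅.
  x = 10: f ≡ 0 at y ∈ {9}; g ≡ 0 at y ∈ {4}; common: ∅.
Collecting: common zeros = {(5, 10)}, so the count is 1.
Comparison with the Bézout bound: 1 ≤ 1 = deg(f)·deg(g), as expected for curves with no common component (the bound is attained).


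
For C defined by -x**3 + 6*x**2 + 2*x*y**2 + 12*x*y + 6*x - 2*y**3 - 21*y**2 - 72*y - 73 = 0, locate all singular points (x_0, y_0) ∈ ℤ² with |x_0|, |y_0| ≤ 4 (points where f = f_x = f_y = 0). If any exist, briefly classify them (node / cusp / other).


Singular points: {(2, -3)}; classification: cusp.

Compute partial derivatives:
  f_x = -3*x**2 + 12*x + 2*y**2 + 12*y + 6.
  f_y = 4*x*y + 12*x - 6*y**2 - 42*y - 72.
Scan x_0 ∈ {−4, ..., 4}. For each x_0, f_y(x_0, y) is a polynomial in y; find its integer roots y ∈ {−4, ..., 4}, then test f_x and f at those candidates.
  x = -4: f_y(-4, y) = -6*y**2 - 58*y - 120; vanishes at y ∈ {-3}. (-4, -3): f_x = -108 ≠ 0.
  x = -3: f_y(-3, y) = -6*y**2 - 54*y - 108; vanishes at y ∈ {-3}. (-3, -3): f_x = -75 ≠ 0.
  x = -2: f_y(-2, y) = -6*y**2 - 50*y - 96; vanishes at y ∈ {-3}. (-2, -3): f_x = -48 ≠ 0.
  x = -1: f_y(-1, y) = -6*y**2 - 46*y - 84; vanishes at y ∈ {-3}. (-1, -3): f_x = -27 ≠ 0.
  x = 0: f_y(0, y) = -6*y**2 - 42*y - 72; vanishes at y ∈ {-4, -3}. (0, -4): f_x = -10 ≠ 0; (0, -3): f_x = -12 ≠ 0.
  x = 1: f_y(1, y) = -6*y**2 - 38*y - 60; vanishes at y ∈ {-3}. (1, -3): f_x = -3 ≠ 0.
  x = 2: f_y(2, y) = -6*y**2 - 34*y - 48; vanishes at y ∈ {-3}. (2, -3): f_x = 0, f = 0 — SINGULAR.
  x = 3: f_y(3, y) = -6*y**2 - 30*y - 36; vanishes at y ∈ {-3, -2}. (3, -3): f_x = -3 ≠ 0; (3, -2): f_x = -1 ≠ 0.
  x = 4: f_y(4, y) = -6*y**2 - 26*y - 24; vanishes at y ∈ {-3}. (4, -3): f_x = -12 ≠ 0.
Only singular point on the grid: (2, -3).
Classify: substitute x = 2 + u, y = -3 + v and expand: f = -u**3 + 2*u*v**2 - 2*v**3 + v**2.
No constant or linear terms (consistent with a singular point). Quadratic part: v**2. Cubic part: -u**3 + 2*u*v**2 - 2*v**3.
The quadratic part v**2 is a perfect square, so there is a single (double) tangent line v = 0, i.e. y = -3. Restricting the cubic part to that line (v = 0) leaves -u**3 ≠ 0, so f is not divisible by v and the branch is v² ≈ u**3 to lowest order — this is a cusp.
Classification: cusp.


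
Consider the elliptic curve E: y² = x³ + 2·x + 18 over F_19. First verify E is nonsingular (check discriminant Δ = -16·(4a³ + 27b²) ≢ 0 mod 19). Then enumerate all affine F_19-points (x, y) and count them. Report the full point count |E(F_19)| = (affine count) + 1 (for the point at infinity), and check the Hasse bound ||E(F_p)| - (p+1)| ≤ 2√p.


Affine points = {(2, 7), (2, 12), (5, 1), (5, 18), (9, 9), (9, 10), (14, 4), (14, 15), (16, 2), (16, 17), (17, 5), (17, 14)}; affine count = 12; |E(F_19)| = 13.

Discriminant check: Δ ∝ 4a³ + 27b² = 4·2³ + 27·18² = 4·8 + 27·324 ≡ 2 (mod 19). Nonzero ⇒ E is nonsingular.
For each x ∈ F_19, compute rhs = x³ + 2·x + 18 mod 19, then count y ∈ F_19 with y² ≡ rhs.
  x = 0: rhs = 18, matching y values: none (0 points).
  x = 1: rhs = 2, matching y values: none (0 points).
  x = 2: rhs = 11, matching y values: 7, 12 (2 points).
  x = 3: rhs = 13, matching y values: none (0 points).
  x = 4: rhs = 14, matching y values: none (0 points).
  x = 5: rhs = 1, matching y values: 1, 18 (2 points).
  x = 6: rhs = 18, matching y values: none (0 points).
  x = 7: rhs = 14, matching y values: none (0 points).
  x = 8: rhs = 14, matching y values: none (0 points).
  x = 9: rhs = 5, matching y values: 9, 10 (2 points).
  x = 10: rhs = 12, matching y values: none (0 points).
  x = 11: rhs = 3, matching y values: none (0 points).
  x = 12: rhs = 3, matching y values: none (0 points).
  x = 13: rhs = 18, matching y values: none (0 points).
  x = 14: rhs = 16, matching y values: 4, 15 (2 points).
  x = 15: rhs = 3, matching y values: none (0 points).
  x = 16: rhs = 4, matching y values: 2, 17 (2 points).
  x = 17: rhs = 6, matching y values: 5, 14 (2 points).
  x = 18: rhs = 15, matching y values: none (0 points).
Total affine count: 12.
Full point count |E(F_19)| = 12 + 1 = 13.
Hasse bound: |13 − (19+1)| = |-7| = 7 ≤ 2√19 ≈ 8.7178 ✓.


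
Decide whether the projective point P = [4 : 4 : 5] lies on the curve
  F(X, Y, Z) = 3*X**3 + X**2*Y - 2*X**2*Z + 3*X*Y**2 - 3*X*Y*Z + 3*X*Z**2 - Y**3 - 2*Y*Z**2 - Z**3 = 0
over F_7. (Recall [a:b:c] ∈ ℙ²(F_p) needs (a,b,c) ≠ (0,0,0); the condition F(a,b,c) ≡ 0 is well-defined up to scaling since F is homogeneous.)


F(4,4,5) ≡ 1 (mod 7); P is NOT on the curve.

Evaluate F(4, 4, 5) term-by-term (mod 7).
  3*X**3 ↦ 3·64·1·1 = 192
  X**2*Y ↦ 1·16·4·1 = 64
  -2*X**2*Z ↦ -2·16·1·5 = -160
  3*X*Y**2 ↦ 3·4·16·1 = 192
  -3*X*Y*Z ↦ -3·4·4·5 = -240
  3*X*Z**2 ↦ 3·4·1·25 = 300
  -Y**3 ↦ -1·1·64·1 = -64
  -2*Y*Z**2 ↦ -2·1·4·25 = -200
  -Z**3 ↦ -1·1·1·125 = -125
Sum: F(4, 4, 5) = (192) + (64) + (-160) + (192) + (-240) + (300) + (-64) + (-200) + (-125) = -41.
Reducing mod 7: -41 ≡ 1 (mod 7).
Since F(a, b, c) ≡ 1 ≠ 0 (mod 7), P does NOT lie on the curve.


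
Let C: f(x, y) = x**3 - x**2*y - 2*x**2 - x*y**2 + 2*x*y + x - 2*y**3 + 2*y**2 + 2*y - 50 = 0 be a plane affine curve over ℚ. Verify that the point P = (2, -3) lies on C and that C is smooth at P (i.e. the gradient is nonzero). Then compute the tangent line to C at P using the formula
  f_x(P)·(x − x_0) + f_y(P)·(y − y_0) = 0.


Tangent line at P: 2*x - 52*y - 160 = 0.

Step 1: f(2, -3) = 0, so P lies on C.
Step 2: partial derivatives
  f_x(x, y) = 3*x**2 - 2*x*y - 4*x - y**2 + 2*y + 1, f_y(x, y) = -x**2 - 2*x*y + 2*x - 6*y**2 + 4*y + 2.
  f_x(P) = 2, f_y(P) = -52 (gradient nonzero, so P is smooth).
Step 3: tangent line at P: 2·(x − 2) + -52·(y − -3) = 0.
Expanding: 2*x - 52*y - 160 = 0.


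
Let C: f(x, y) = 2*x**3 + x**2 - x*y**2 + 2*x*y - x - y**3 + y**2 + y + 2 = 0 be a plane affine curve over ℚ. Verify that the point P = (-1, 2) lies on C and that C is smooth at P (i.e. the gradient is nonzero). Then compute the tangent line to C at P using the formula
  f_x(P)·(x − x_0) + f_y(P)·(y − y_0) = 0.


Tangent line at P: 3*x - 5*y + 13 = 0.

Step 1: f(-1, 2) = 0, so P lies on C.
Step 2: partial derivatives
  f_x(x, y) = 6*x**2 + 2*x - y**2 + 2*y - 1, f_y(x, y) = -2*x*y + 2*x - 3*y**2 + 2*y + 1.
  f_x(P) = 3, f_y(P) = -5 (gradient nonzero, so P is smooth).
Step 3: tangent line at P: 3·(x − -1) + -5·(y − 2) = 0.
Expanding: 3*x - 5*y + 13 = 0.


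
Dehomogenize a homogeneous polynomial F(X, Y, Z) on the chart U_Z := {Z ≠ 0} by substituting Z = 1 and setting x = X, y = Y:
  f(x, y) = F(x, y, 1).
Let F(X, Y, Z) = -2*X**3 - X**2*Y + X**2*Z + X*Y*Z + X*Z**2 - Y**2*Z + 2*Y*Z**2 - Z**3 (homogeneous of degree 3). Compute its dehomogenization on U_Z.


f(x, y) = -2*x**3 - x**2*y + x**2 + x*y + x - y**2 + 2*y - 1

On U_Z we set Z = 1. Each monomial c·X^i·Y^j·Z^k in F becomes c·x^i·y^j·1^k = c·x^i·y^j.
Substituting Z = 1: F(X, Y, 1) = -2*x**3 - x**2*y + x**2 + x*y + x - y**2 + 2*y - 1.
Note: deg(f) ≤ deg(F) = 3; strict inequality happens when F is divisible by Z (lost terms).


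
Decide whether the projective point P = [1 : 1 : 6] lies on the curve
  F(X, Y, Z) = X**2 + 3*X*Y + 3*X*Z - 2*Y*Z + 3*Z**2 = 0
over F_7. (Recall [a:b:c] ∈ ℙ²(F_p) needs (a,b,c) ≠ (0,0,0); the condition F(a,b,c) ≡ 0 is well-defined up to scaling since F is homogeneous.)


F(1,1,6) ≡ 6 (mod 7); P is NOT on the curve.

Evaluate F(1, 1, 6) term-by-term (mod 7).
  X**2 ↦ 1·1·1·1 = 1
  3*X*Y ↦ 3·1·1·1 = 3
  3*X*Z ↦ 3·1·1·6 = 18
  -2*Y*Z ↦ -2·1·1·6 = -12
  3*Z**2 ↦ 3·1·1·36 = 108
Sum: F(1, 1, 6) = (1) + (3) + (18) + (-12) + (108) = 118.
Reducing mod 7: 118 ≡ 6 (mod 7).
Since F(a, b, c) ≡ 6 ≠ 0 (mod 7), P does NOT lie on the curve.


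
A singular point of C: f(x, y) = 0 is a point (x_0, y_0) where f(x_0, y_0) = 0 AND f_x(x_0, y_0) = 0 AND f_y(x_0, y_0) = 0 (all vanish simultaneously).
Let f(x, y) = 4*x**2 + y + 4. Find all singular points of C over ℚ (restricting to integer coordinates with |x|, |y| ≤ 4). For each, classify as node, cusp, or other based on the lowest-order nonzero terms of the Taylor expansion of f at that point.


No singular points in the scanned grid; C is smooth there.

Compute partial derivatives:
  f_x = 8*x.
  f_y = 1.
f_y = 1 is a nonzero constant, so f_y never vanishes: no point (x, y) can satisfy f = f_x = f_y = 0. In particular no (x, y) ∈ {−4, ..., 4}² is singular; the curve is smooth.


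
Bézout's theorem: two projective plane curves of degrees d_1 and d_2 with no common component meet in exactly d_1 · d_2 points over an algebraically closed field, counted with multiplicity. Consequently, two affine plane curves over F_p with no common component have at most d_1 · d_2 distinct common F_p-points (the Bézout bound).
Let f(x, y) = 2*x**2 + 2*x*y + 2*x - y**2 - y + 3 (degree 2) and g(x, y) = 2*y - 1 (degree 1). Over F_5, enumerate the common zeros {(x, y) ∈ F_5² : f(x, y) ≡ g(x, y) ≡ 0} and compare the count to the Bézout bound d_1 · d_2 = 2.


Common zeros: {(2, 3), (4, 3)}; count = 2; Bézout bound = 2.

deg(f) = 2, deg(g) = 1, so Bézout bound = 2.
Scan x ∈ F_5. For each x, list the y ∈ F_5 with f(x, y) ≡ 0 and those with g(x, y) ≡ 0 (mod 5); the common zeros in that column are the intersection.
  x = 0: f ≡ 0 at y ∈ ∅; g ≡ 0 at y ∈ {3}; common: ∅.
  x = 1: f ≡ 0 at y ∈ {2, 4}; g ≡ 0 at y ∈ {3}; common: ∅.
  x = 2: f ≡ 0 at y ∈ {0, 3}; g ≡ 0 at y ∈ {3}; common: {3}.
  x = 3: f ≡ 0 at y ∈ ∅; g ≡ 0 at y ∈ {3}; common: ∅.
  x = 4: f ≡ 0 at y ∈ {3, 4}; g ≡ 0 at y ∈ {3}; common: {3}.
Collecting: common zeros = {(2, 3), (4, 3)}, so the count is 2.
Comparison with the Bézout bound: 2 ≤ 2 = deg(f)·deg(g), as expected for curves with no common component (the bound is attained).


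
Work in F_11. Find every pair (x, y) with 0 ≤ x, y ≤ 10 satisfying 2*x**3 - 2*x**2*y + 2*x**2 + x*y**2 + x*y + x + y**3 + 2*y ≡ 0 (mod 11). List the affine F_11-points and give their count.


Affine F_11-points: {(0, 0), (0, 3), (0, 8), (1, 3), (3, 1), (4, 1), (5, 10), (7, 2), (8, 4), (10, 7), (10, 9)}; count = 11.

For each of the 121 pairs (x, y) ∈ F_11², evaluate f(x, y) mod 11. Record the zeros.
  x = 0: [0↦0, 1↦3, 2↦1, 3↦0, 4↦6, 5↦3, 6↦8, 7↦5, 8↦0, 9↦10, 10↦8]  zeros at y ∈ {0, 3, 8}
  x = 1: [0↦5, 1↦8, 2↦8, 3↦0, 4↦1, 5↦6, 6↦10, 7↦8, 8↦6, 9↦10, 10↦4]  zeros at y ∈ {3}
  x = 2: [0↦4, 1↦3, 2↦1, 3↦4, 4↦7, 5↦5, 6↦4, 7↦10, 8↦7, 9↦1, 10↦9]  zeros at y ∈ ∅
  x = 3: [0↦9, 1↦0, 2↦3, 3↦2, 4↦3, 5↦1, 6↦2, 7↦1, 8↦4, 9↦6, 10↦2]  zeros at y ∈ {1}
  x = 4: [0↦10, 1↦0, 2↦4, 3↦6, 4↦1, 5↦6, 6↦5, 7↦4, 8↦9, 9↦4, 10↦6]  zeros at y ∈ {1}
  x = 5: [0↦8, 1↦4, 2↦5, 3↦6, 4↦2, 5↦10, 6↦3, 7↦9, 8↦1, 9↦7, 10↦0]  zeros at y ∈ {10}
  x = 6: [0↦4, 1↦2, 2↦7, 3↦3, 4↦7, 5↦3, 6↦8, 7↦6, 8↦3, 9↦5, 10↦7]  zeros at y ∈ ∅
  x = 7: [0↦10, 1↦6, 2↦0, 3↦9, 4↦6, 5↦8, 6↦10, 7↦7, 8↦5, 9↦10, 10↦6]  zeros at y ∈ {2}
  x = 8: [0↦5, 1↦6, 2↦7, 3↦3, 4↦0, 5↦4, 6↦10, 7↦2, 8↦8, 9↦1, 10↦9]  zeros at y ∈ {4}
  x = 9: [0↦1, 1↦3, 2↦7, 3↦8, 4↦1, 5↦3, 6↦9, 7↦3, 8↦2, 9↦1, 10↦6]  zeros at y ∈ ∅
  x = 10: [0↦10, 1↦9, 2↦1, 3↦3, 4↦10, 5↦6, 6↦8, 7↦0, 8↦10, 9↦0, 10↦9]  zeros at y ∈ {7, 9}
Collecting zeros: affine points = {(0, 0), (0, 3), (0, 8), (1, 3), (3, 1), (4, 1), (5, 10), (7, 2), (8, 4), (10, 7), (10, 9)}.
Total count |C(F_11)_aff| = 11.


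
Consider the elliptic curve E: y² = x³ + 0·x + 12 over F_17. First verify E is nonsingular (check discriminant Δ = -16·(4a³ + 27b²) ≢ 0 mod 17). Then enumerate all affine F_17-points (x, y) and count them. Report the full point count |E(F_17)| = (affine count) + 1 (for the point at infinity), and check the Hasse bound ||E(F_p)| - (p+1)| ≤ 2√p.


Affine points = {(1, 8), (1, 9), (4, 5), (4, 12), (5, 1), (5, 16), (7, 7), (7, 10), (10, 3), (10, 14), (11, 0), (13, 4), (13, 13), (14, 6), (14, 11), (15, 2), (15, 15)}; affine count = 17; |E(F_17)| = 18.

Discriminant check: Δ ∝ 4a³ + 27b² = 4·0³ + 27·12² = 4·0 + 27·144 ≡ 12 (mod 17). Nonzero ⇒ E is nonsingular.
For each x ∈ F_17, compute rhs = x³ + 0·x + 12 mod 17, then count y ∈ F_17 with y² ≡ rhs.
  x = 0: rhs = 12, matching y values: none (0 points).
  x = 1: rhs = 13, matching y values: 8, 9 (2 points).
  x = 2: rhs = 3, matching y values: none (0 points).
  x = 3: rhs = 5, matching y values: none (0 points).
  x = 4: rhs = 8, matching y values: 5, 12 (2 points).
  x = 5: rhs = 1, matching y values: 1, 16 (2 points).
  x = 6: rhs = 7, matching y values: none (0 points).
  x = 7: rhs = 15, matching y values: 7, 10 (2 points).
  x = 8: rhs = 14, matching y values: none (0 points).
  x = 9: rhs = 10, matching y values: none (0 points).
  x = 10: rhs = 9, matching y values: 3, 14 (2 points).
  x = 11: rhs = 0, matching y values: 0 (1 points).
  x = 12: rhs = 6, matching y values: none (0 points).
  x = 13: rhs = 16, matching y values: 4, 13 (2 points).
  x = 14: rhs = 2, matching y values: 6, 11 (2 points).
  x = 15: rhs = 4, matching y values: 2, 15 (2 points).
  x = 16: rhs = 11, matching y values: none (0 points).
Total affine count: 17.
Full point count |E(F_17)| = 17 + 1 = 18.
Hasse bound: |18 − (17+1)| = |0| = 0 ≤ 2√17 ≈ 8.2462 ✓.


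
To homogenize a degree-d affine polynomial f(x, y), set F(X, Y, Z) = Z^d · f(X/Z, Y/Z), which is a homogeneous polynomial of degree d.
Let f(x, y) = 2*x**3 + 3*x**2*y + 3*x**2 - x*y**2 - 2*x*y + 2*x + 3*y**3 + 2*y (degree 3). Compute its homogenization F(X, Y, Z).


F(X, Y, Z) = 2*X**3 + 3*X**2*Y + 3*X**2*Z - X*Y**2 - 2*X*Y*Z + 2*X*Z**2 + 3*Y**3 + 2*Y*Z**2

deg(f) = 3.
Substitute x = X/Z, y = Y/Z into f, then multiply by Z^3.
  monomial 2·x^3·y^0 ↦ 2·X^3·Y^0·Z^0.
  monomial 3·x^2·y^1 ↦ 3·X^2·Y^1·Z^0.
  monomial 3·x^2·y^0 ↦ 3·X^2·Y^0·Z^1.
  monomial -1·x^1·y^2 ↦ -1·X^1·Y^2·Z^0.
  monomial -2·x^1·y^1 ↦ -2·X^1·Y^1·Z^1.
  monomial 2·x^1·y^0 ↦ 2·X^1·Y^0·Z^2.
  monomial 3·x^0·y^3 ↦ 3·X^0·Y^3·Z^0.
  monomial 2·x^0·y^1 ↦ 2·X^0·Y^1·Z^2.
Collecting: F(X, Y, Z) = 2*X**3 + 3*X**2*Y + 3*X**2*Z - X*Y**2 - 2*X*Y*Z + 2*X*Z**2 + 3*Y**3 + 2*Y*Z**2.


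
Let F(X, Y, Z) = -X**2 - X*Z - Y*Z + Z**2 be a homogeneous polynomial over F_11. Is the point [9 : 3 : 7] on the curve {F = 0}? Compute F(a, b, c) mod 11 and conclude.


F(9,3,7) ≡ 5 (mod 11); P is NOT on the curve.

Evaluate F(9, 3, 7) term-by-term (mod 11).
  -X**2 ↦ -1·81·1·1 = -81
  -X*Z ↦ -1·9·1·7 = -63
  -Y*Z ↦ -1·1·3·7 = -21
  Z**2 ↦ 1·1·1·49 = 49
Sum: F(9, 3, 7) = (-81) + (-63) + (-21) + (49) = -116.
Reducing mod 11: -116 ≡ 5 (mod 11).
Since F(a, b, c) ≡ 5 ≠ 0 (mod 11), P does NOT lie on the curve.


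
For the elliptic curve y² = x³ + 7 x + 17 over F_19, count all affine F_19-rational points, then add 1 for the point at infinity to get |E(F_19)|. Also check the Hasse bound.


Affine points = {(0, 6), (0, 13), (1, 5), (1, 14), (2, 1), (2, 18), (5, 5), (5, 14), (6, 3), (6, 16), (9, 7), (9, 12), (10, 2), (10, 17), (11, 0), (12, 9), (12, 10), (13, 5), (13, 14), (14, 3), (14, 16), (15, 1), (15, 18), (16, 8), (16, 11), (18, 3), (18, 16)}; affine count = 27; |E(F_19)| = 28.

Discriminant check: Δ ∝ 4a³ + 27b² = 4·7³ + 27·17² = 4·343 + 27·289 ≡ 17 (mod 19). Nonzero ⇒ E is nonsingular.
For each x ∈ F_19, compute rhs = x³ + 7·x + 17 mod 19, then count y ∈ F_19 with y² ≡ rhs.
  x = 0: rhs = 17, matching y values: 6, 13 (2 points).
  x = 1: rhs = 6, matching y values: 5, 14 (2 points).
  x = 2: rhs = 1, matching y values: 1, 18 (2 points).
  x = 3: rhs = 8, matching y values: none (0 points).
  x = 4: rhs = 14, matching y values: none (0 points).
  x = 5: rhs = 6, matching y values: 5, 14 (2 points).
  x = 6: rhs = 9, matching y values: 3, 16 (2 points).
  x = 7: rhs = 10, matching y values: none (0 points).
  x = 8: rhs = 15, matching y values: none (0 points).
  x = 9: rhs = 11, matching y values: 7, 12 (2 points).
  x = 10: rhs = 4, matching y values: 2, 17 (2 points).
  x = 11: rhs = 0, matching y values: 0 (1 points).
  x = 12: rhs = 5, matching y values: 9, 10 (2 points).
  x = 13: rhs = 6, matching y values: 5, 14 (2 points).
  x = 14: rhs = 9, matching y values: 3, 16 (2 points).
  x = 15: rhs = 1, matching y values: 1, 18 (2 points).
  x = 16: rhs = 7, matching y values: 8, 11 (2 points).
  x = 17: rhs = 14, matching y values: none (0 points).
  x = 18: rhs = 9, matching y values: 3, 16 (2 points).
Total affine count: 27.
Full point count |E(F_19)| = 27 + 1 = 28.
Hasse bound: |28 − (19+1)| = |8| = 8 ≤ 2√19 ≈ 8.7178 ✓.


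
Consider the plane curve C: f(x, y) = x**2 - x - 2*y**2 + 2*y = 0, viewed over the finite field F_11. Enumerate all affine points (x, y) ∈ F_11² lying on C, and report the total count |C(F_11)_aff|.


Affine F_11-points: {(0, 0), (0, 1), (1, 0), (1, 1), (2, 4), (2, 8), (4, 3), (4, 9), (8, 3), (8, 9), (10, 4), (10, 8)}; count = 12.

For each of the 121 pairs (x, y) ∈ F_11², evaluate f(x, y) mod 11. Record the zeros.
  x = 0: [0↦0, 1↦0, 2↦7, 3↦10, 4↦9, 5↦4, 6↦6, 7↦4, 8↦9, 9↦10, 10↦7]  zeros at y ∈ {0, 1}
  x = 1: [0↦0, 1↦0, 2↦7, 3↦10, 4↦9, 5↦4, 6↦6, 7↦4, 8↦9, 9↦10, 10↦7]  zeros at y ∈ {0, 1}
  x = 2: [0↦2, 1↦2, 2↦9, 3↦1, 4↦0, 5↦6, 6↦8, 7↦6, 8↦0, 9↦1, 10↦9]  zeros at y ∈ {4, 8}
  x = 3: [0↦6, 1↦6, 2↦2, 3↦5, 4↦4, 5↦10, 6↦1, 7↦10, 8↦4, 9↦5, 10↦2]  zeros at y ∈ ∅
  x = 4: [0↦1, 1↦1, 2↦8, 3↦0, 4↦10, 5↦5, 6↦7, 7↦5, 8↦10, 9↦0, 10↦8]  zeros at y ∈ {3, 9}
  x = 5: [0↦9, 1↦9, 2↦5, 3↦8, 4↦7, 5↦2, 6↦4, 7↦2, 8↦7, 9↦8, 10↦5]  zeros at y ∈ ∅
  x = 6: [0↦8, 1↦8, 2↦4, 3↦7, 4↦6, 5↦1, 6↦3, 7↦1, 8↦6, 9↦7, 10↦4]  zeros at y ∈ ∅
  x = 7: [0↦9, 1↦9, 2↦5, 3↦8, 4↦7, 5↦2, 6↦4, 7↦2, 8↦7, 9↦8, 10↦5]  zeros at y ∈ ∅
  x = 8: [0↦1, 1↦1, 2↦8, 3↦0, 4↦10, 5↦5, 6↦7, 7↦5, 8↦10, 9↦0, 10↦8]  zeros at y ∈ {3, 9}
  x = 9: [0↦6, 1↦6, 2↦2, 3↦5, 4↦4, 5↦10, 6↦1, 7↦10, 8↦4, 9↦5, 10↦2]  zeros at y ∈ ∅
  x = 10: [0↦2, 1↦2, 2↦9, 3↦1, 4↦0, 5↦6, 6↦8, 7↦6, 8↦0, 9↦1, 10↦9]  zeros at y ∈ {4, 8}
Collecting zeros: affine points = {(0, 0), (0, 1), (1, 0), (1, 1), (2, 4), (2, 8), (4, 3), (4, 9), (8, 3), (8, 9), (10, 4), (10, 8)}.
Total count |C(F_11)_aff| = 12.
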